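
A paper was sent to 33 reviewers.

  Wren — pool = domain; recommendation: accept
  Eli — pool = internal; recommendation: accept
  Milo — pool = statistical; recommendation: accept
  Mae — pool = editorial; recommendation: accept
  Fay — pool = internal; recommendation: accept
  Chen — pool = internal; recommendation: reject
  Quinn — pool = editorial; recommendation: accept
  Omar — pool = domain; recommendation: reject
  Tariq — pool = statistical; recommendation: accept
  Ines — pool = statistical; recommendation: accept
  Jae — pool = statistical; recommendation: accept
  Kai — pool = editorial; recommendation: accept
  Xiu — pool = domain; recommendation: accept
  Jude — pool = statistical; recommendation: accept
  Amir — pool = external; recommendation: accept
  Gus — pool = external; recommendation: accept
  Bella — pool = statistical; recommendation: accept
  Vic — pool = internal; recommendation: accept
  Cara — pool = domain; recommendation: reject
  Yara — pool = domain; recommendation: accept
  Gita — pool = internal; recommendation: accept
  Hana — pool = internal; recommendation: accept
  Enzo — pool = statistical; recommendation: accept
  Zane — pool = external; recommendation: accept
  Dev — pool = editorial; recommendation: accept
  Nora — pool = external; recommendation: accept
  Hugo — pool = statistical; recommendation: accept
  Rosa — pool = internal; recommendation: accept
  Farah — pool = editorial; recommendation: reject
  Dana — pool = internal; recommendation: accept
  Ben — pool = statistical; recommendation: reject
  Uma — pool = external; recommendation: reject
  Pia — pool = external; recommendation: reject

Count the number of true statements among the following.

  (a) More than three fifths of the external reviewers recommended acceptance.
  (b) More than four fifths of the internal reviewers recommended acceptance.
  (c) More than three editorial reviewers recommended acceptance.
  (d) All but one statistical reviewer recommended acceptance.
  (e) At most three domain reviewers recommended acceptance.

5

(a) external: |A| = 6, |A ∩ B| = 4; needs |A ∩ B| / |A| > 3/5 — true.
(b) internal: |A| = 8, |A ∩ B| = 7; needs |A ∩ B| / |A| > 4/5 — true.
(c) editorial: |A| = 5, |A ∩ B| = 4; needs |A ∩ B| > 3 — true.
(d) statistical: |A| = 9, |A ∩ B| = 8; needs |A ∖ B| = 1 — true.
(e) domain: |A| = 5, |A ∩ B| = 3; needs |A ∩ B| ≤ 3 — true.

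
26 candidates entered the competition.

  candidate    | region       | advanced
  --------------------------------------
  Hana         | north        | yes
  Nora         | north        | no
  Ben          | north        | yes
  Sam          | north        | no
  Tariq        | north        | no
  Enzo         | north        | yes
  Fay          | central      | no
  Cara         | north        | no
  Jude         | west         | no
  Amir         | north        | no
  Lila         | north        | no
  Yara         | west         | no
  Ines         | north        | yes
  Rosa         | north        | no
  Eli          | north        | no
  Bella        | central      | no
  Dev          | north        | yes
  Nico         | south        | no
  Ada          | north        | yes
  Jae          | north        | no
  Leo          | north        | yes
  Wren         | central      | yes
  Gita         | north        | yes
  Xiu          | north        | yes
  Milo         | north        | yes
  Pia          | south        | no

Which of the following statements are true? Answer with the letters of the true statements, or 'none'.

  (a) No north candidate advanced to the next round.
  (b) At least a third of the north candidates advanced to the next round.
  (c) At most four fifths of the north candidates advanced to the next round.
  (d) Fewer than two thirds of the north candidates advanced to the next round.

(b), (c), (d)

|A| = 19, |A ∩ B| = 10, |A ∖ B| = 9.
(a) A ∩ B = ∅ (|A ∩ B| = 0): fails.
(b) |A ∩ B| / |A| ≥ 1/3: holds.
(c) |A ∩ B| / |A| ≤ 4/5: holds.
(d) |A ∩ B| / |A| < 2/3: holds.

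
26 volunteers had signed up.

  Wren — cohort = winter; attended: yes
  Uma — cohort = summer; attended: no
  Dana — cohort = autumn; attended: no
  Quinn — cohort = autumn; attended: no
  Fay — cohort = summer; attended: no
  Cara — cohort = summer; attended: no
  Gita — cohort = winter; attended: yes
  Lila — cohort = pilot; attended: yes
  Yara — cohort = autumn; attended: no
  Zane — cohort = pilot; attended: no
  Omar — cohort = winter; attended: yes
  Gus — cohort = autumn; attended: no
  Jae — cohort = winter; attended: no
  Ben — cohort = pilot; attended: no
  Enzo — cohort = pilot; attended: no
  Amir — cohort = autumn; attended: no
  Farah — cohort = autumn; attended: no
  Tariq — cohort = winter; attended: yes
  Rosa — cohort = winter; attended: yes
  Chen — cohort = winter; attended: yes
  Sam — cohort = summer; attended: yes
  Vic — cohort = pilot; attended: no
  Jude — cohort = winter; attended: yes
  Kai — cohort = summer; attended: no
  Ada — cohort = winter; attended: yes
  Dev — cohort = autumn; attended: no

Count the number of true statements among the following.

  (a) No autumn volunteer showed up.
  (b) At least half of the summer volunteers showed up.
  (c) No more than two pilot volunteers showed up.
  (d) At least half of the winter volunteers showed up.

3

(a) autumn: |A| = 7, |A ∩ B| = 0; needs A ∩ B = ∅ (|A ∩ B| = 0) — true.
(b) summer: |A| = 5, |A ∩ B| = 1; needs |A ∩ B| ≥ |A ∖ B| — false.
(c) pilot: |A| = 5, |A ∩ B| = 1; needs |A ∩ B| ≤ 2 — true.
(d) winter: |A| = 9, |A ∩ B| = 8; needs |A ∩ B| ≥ |A ∖ B| — true.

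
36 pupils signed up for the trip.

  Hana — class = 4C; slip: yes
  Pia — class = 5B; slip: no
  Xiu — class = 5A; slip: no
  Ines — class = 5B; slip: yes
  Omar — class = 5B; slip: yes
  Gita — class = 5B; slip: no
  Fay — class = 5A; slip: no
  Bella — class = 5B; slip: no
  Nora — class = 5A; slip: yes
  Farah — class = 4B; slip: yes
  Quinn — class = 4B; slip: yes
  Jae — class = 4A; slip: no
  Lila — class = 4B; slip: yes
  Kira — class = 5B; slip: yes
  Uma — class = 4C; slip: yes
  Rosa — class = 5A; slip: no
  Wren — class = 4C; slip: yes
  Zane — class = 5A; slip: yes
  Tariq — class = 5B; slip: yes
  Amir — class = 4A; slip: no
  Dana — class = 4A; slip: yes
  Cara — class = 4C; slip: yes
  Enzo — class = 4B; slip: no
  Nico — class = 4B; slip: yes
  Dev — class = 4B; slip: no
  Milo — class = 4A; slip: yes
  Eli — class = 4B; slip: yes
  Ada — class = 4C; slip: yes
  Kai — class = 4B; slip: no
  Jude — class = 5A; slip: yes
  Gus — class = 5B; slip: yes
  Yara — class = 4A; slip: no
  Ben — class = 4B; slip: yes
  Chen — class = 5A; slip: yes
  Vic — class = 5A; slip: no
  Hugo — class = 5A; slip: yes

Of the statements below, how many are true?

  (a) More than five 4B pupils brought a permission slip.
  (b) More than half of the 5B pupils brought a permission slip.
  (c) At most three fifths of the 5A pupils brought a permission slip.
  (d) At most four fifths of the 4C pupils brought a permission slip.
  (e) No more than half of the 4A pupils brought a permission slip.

(a) 4B: |A| = 9, |A ∩ B| = 6; needs |A ∩ B| > 5 — true.
(b) 5B: |A| = 8, |A ∩ B| = 5; needs |A ∩ B| > |A ∖ B| — true.
(c) 5A: |A| = 9, |A ∩ B| = 5; needs |A ∩ B| / |A| ≤ 3/5 — true.
(d) 4C: |A| = 5, |A ∩ B| = 5; needs |A ∩ B| / |A| ≤ 4/5 — false.
(e) 4A: |A| = 5, |A ∩ B| = 2; needs |A ∩ B| ≤ |A ∖ B| — true.

4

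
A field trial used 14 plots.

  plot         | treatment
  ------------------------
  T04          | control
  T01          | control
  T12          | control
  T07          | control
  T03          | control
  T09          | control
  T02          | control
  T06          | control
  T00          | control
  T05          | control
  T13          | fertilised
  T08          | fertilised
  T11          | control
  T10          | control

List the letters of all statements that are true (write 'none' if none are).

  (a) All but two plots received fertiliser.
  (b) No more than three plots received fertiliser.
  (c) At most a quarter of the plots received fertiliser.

|A| = 14, |A ∩ B| = 2, |A ∖ B| = 12.
(a) |A ∖ B| = 2: fails.
(b) |A ∩ B| ≤ 3: holds.
(c) |A ∩ B| / |A| ≤ 1/4: holds.

(b), (c)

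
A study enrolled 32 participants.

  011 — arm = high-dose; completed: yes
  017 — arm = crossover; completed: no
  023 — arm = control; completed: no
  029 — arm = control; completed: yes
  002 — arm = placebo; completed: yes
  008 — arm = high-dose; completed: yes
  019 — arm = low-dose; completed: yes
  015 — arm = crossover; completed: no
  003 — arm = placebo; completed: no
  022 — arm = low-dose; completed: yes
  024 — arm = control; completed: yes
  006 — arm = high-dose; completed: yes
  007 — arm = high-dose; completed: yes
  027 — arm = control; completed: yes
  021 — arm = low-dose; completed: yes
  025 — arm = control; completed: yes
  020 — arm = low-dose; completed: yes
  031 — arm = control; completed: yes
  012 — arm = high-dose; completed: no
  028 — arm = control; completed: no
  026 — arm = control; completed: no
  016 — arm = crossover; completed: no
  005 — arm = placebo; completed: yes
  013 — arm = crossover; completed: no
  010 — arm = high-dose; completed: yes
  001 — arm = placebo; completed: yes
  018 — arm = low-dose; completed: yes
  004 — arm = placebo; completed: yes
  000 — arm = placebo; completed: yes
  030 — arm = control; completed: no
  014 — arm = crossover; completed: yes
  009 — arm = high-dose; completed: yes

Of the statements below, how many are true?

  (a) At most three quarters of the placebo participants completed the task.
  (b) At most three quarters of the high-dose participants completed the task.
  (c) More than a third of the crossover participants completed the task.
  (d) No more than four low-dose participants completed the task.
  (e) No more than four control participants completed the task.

(a) placebo: |A| = 6, |A ∩ B| = 5; needs |A ∩ B| / |A| ≤ 3/4 — false.
(b) high-dose: |A| = 7, |A ∩ B| = 6; needs |A ∩ B| / |A| ≤ 3/4 — false.
(c) crossover: |A| = 5, |A ∩ B| = 1; needs |A ∩ B| / |A| > 1/3 — false.
(d) low-dose: |A| = 5, |A ∩ B| = 5; needs |A ∩ B| ≤ 4 — false.
(e) control: |A| = 9, |A ∩ B| = 5; needs |A ∩ B| ≤ 4 — false.

0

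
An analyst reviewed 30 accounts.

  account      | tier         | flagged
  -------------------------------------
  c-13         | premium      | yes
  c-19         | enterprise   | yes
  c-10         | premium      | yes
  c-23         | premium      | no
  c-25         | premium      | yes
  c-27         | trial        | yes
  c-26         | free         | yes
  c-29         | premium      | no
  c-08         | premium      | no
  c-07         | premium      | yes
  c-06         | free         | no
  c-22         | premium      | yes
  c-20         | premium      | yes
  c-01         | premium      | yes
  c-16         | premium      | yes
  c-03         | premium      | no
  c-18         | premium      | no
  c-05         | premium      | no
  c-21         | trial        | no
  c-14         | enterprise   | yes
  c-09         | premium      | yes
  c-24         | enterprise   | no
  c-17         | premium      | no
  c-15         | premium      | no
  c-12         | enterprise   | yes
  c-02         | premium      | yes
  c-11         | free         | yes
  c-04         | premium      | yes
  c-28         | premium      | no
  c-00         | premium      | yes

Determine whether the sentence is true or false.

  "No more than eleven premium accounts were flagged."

The determiner here denotes the relation: |A ∩ B| ≤ 11.
|A| = 21, |A ∩ B| = 12, |A ∖ B| = 9.
|A ∩ B| = 12, so the statement is false.

False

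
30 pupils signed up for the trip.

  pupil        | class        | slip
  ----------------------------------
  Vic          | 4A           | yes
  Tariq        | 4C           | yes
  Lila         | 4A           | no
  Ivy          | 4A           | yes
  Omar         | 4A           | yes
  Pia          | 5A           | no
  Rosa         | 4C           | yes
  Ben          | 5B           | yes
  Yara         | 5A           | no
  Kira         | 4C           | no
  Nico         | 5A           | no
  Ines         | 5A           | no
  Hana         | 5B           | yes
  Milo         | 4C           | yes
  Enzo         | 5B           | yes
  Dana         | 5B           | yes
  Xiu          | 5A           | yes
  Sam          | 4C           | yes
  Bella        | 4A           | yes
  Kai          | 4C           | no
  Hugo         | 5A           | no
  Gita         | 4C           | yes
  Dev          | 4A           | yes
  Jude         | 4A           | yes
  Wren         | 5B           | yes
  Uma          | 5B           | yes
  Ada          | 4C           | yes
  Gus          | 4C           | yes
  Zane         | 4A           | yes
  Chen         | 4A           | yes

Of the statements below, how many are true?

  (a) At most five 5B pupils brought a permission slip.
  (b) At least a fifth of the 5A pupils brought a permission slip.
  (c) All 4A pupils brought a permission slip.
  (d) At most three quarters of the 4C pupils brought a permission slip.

0

(a) 5B: |A| = 6, |A ∩ B| = 6; needs |A ∩ B| ≤ 5 — false.
(b) 5A: |A| = 6, |A ∩ B| = 1; needs |A ∩ B| / |A| ≥ 1/5 — false.
(c) 4A: |A| = 9, |A ∩ B| = 8; needs A ⊆ B, i.e. every element of A is in B (|A ∖ B| = 0) — false.
(d) 4C: |A| = 9, |A ∩ B| = 7; needs |A ∩ B| / |A| ≤ 3/4 — false.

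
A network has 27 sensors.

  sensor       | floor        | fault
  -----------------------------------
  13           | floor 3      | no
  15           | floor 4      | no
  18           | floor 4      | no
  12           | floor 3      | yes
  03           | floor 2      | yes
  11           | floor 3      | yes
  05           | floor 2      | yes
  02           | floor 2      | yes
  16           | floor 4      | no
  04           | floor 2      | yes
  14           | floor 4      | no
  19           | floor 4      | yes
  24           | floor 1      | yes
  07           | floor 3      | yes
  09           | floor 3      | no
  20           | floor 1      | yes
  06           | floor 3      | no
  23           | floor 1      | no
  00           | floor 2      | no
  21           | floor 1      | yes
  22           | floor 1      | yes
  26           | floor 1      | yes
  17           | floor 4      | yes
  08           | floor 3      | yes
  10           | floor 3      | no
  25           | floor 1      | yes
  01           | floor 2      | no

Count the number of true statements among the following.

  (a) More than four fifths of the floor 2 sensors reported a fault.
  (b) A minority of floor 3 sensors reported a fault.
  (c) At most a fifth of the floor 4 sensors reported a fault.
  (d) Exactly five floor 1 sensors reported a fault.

(a) floor 2: |A| = 6, |A ∩ B| = 4; needs |A ∩ B| / |A| > 4/5 — false.
(b) floor 3: |A| = 8, |A ∩ B| = 4; needs |A ∩ B| < |A ∖ B| — false.
(c) floor 4: |A| = 6, |A ∩ B| = 2; needs |A ∩ B| / |A| ≤ 1/5 — false.
(d) floor 1: |A| = 7, |A ∩ B| = 6; needs |A ∩ B| = 5 — false.

0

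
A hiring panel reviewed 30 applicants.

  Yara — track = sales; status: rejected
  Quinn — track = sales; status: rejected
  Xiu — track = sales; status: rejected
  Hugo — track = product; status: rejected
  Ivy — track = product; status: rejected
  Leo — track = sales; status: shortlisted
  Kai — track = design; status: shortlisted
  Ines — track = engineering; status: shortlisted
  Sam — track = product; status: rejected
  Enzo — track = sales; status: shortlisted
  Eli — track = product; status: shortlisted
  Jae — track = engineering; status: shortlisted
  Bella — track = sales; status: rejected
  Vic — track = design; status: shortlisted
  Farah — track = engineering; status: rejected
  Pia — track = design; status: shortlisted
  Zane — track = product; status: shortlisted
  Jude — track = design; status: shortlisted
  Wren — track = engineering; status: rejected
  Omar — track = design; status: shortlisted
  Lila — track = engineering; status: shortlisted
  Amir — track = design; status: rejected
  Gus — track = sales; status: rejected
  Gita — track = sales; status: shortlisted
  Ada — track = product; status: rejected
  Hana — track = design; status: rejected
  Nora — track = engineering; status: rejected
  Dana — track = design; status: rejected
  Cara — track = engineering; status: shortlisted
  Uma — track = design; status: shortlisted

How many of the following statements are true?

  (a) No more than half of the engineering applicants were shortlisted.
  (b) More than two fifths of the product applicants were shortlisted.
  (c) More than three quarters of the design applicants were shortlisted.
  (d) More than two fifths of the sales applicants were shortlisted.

0

(a) engineering: |A| = 7, |A ∩ B| = 4; needs |A ∩ B| ≤ |A ∖ B| — false.
(b) product: |A| = 6, |A ∩ B| = 2; needs |A ∩ B| / |A| > 2/5 — false.
(c) design: |A| = 9, |A ∩ B| = 6; needs |A ∩ B| / |A| > 3/4 — false.
(d) sales: |A| = 8, |A ∩ B| = 3; needs |A ∩ B| / |A| > 2/5 — false.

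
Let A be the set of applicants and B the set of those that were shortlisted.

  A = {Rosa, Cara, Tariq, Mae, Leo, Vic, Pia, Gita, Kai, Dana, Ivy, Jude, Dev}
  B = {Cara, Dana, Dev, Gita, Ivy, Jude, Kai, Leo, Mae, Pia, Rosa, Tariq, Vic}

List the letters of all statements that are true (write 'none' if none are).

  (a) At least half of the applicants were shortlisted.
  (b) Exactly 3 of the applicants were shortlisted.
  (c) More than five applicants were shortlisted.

(a), (c)

|A| = 13, |A ∩ B| = 13, |A ∖ B| = 0.
(a) |A ∩ B| ≥ |A ∖ B|: holds.
(b) |A ∩ B| = 3: fails.
(c) |A ∩ B| > 5: holds.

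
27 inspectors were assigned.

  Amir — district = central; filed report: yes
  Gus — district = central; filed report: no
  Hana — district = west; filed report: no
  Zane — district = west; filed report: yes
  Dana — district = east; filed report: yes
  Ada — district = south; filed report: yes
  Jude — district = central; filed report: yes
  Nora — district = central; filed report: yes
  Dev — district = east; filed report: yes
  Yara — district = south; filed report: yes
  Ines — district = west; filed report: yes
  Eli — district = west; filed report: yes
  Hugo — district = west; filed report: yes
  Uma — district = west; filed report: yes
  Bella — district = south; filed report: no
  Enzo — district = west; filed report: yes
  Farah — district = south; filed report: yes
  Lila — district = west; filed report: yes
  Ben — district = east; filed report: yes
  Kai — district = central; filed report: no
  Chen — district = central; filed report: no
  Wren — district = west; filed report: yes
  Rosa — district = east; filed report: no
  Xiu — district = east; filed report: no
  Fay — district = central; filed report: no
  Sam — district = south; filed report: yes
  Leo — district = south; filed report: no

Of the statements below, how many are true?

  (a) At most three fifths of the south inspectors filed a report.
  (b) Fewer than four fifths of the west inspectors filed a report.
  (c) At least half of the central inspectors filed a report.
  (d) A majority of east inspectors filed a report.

1

(a) south: |A| = 6, |A ∩ B| = 4; needs |A ∩ B| / |A| ≤ 3/5 — false.
(b) west: |A| = 9, |A ∩ B| = 8; needs |A ∩ B| / |A| < 4/5 — false.
(c) central: |A| = 7, |A ∩ B| = 3; needs |A ∩ B| ≥ |A ∖ B| — false.
(d) east: |A| = 5, |A ∩ B| = 3; needs |A ∩ B| > |A ∖ B| — true.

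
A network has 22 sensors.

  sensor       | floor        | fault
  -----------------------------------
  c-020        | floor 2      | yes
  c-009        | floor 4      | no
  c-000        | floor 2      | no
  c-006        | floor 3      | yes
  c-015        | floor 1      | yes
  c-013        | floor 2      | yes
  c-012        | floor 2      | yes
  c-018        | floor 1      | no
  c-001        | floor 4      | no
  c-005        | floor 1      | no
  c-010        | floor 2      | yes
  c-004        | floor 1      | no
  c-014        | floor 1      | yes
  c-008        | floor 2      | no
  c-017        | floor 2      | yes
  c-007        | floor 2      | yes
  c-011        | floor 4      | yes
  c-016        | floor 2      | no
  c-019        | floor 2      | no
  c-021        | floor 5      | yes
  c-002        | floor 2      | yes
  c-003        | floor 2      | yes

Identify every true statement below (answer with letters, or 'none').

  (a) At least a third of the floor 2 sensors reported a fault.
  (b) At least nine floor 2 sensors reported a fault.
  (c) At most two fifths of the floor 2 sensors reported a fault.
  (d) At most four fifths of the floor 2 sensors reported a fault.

|A| = 12, |A ∩ B| = 8, |A ∖ B| = 4.
(a) |A ∩ B| / |A| ≥ 1/3: holds.
(b) |A ∩ B| ≥ 9: fails.
(c) |A ∩ B| / |A| ≤ 2/5: fails.
(d) |A ∩ B| / |A| ≤ 4/5: holds.

(a), (d)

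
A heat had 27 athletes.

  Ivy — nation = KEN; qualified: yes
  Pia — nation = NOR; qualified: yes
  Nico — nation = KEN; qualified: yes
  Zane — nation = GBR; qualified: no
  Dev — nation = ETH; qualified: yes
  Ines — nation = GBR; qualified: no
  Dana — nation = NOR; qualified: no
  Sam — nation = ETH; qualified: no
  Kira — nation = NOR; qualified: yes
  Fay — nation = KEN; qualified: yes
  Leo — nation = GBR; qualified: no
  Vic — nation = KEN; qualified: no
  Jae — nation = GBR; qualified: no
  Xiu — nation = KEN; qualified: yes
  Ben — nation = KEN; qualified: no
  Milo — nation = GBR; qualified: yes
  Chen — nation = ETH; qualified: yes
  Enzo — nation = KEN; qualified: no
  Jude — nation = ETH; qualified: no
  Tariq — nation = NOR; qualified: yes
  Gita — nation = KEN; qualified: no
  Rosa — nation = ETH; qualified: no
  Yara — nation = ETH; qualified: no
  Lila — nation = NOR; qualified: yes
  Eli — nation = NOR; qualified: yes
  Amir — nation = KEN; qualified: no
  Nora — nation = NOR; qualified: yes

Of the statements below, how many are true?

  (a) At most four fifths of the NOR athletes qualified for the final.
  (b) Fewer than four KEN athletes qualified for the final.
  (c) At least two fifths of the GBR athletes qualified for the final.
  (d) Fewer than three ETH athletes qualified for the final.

1

(a) NOR: |A| = 7, |A ∩ B| = 6; needs |A ∩ B| / |A| ≤ 4/5 — false.
(b) KEN: |A| = 9, |A ∩ B| = 4; needs |A ∩ B| < 4 — false.
(c) GBR: |A| = 5, |A ∩ B| = 1; needs |A ∩ B| / |A| ≥ 2/5 — false.
(d) ETH: |A| = 6, |A ∩ B| = 2; needs |A ∩ B| < 3 — true.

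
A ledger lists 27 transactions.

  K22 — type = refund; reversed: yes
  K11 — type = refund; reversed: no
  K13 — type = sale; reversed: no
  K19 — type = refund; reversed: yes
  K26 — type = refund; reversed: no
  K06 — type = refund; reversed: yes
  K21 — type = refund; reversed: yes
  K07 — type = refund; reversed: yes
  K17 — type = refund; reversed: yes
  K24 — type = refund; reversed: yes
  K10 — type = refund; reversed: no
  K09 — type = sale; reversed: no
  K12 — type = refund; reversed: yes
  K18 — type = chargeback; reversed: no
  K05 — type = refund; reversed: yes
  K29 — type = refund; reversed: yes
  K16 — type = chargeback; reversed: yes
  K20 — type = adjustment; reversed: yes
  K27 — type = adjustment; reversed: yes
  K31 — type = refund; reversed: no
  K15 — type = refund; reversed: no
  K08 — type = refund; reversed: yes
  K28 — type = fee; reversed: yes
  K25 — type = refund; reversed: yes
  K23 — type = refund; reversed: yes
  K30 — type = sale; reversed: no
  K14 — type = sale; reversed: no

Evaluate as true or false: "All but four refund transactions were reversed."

False

Truth condition: |A ∖ B| = 4.
|A| = 18, |A ∩ B| = 13, |A ∖ B| = 5.
|A ∖ B| = 5, so the statement is false.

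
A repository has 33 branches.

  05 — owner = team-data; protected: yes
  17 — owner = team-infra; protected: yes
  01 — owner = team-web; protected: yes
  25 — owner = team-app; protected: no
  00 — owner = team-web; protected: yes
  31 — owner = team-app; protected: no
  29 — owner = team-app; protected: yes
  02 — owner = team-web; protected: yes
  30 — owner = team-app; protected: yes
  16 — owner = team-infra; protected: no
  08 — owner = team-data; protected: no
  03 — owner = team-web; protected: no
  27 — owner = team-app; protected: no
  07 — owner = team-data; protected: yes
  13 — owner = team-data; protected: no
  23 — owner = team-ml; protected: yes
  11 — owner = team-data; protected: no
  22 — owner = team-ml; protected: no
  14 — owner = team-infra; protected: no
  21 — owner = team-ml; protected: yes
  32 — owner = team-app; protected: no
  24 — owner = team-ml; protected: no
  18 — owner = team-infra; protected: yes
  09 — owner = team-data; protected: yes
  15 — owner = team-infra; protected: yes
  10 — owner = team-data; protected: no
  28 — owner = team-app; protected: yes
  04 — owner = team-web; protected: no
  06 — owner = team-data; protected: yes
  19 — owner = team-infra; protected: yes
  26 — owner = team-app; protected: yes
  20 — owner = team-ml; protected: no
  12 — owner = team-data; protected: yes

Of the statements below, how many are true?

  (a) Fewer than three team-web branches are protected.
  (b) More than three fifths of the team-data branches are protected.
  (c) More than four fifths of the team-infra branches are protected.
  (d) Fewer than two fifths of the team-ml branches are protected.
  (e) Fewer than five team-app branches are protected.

(a) team-web: |A| = 5, |A ∩ B| = 3; needs |A ∩ B| < 3 — false.
(b) team-data: |A| = 9, |A ∩ B| = 5; needs |A ∩ B| / |A| > 3/5 — false.
(c) team-infra: |A| = 6, |A ∩ B| = 4; needs |A ∩ B| / |A| > 4/5 — false.
(d) team-ml: |A| = 5, |A ∩ B| = 2; needs |A ∩ B| / |A| < 2/5 — false.
(e) team-app: |A| = 8, |A ∩ B| = 4; needs |A ∩ B| < 5 — true.

1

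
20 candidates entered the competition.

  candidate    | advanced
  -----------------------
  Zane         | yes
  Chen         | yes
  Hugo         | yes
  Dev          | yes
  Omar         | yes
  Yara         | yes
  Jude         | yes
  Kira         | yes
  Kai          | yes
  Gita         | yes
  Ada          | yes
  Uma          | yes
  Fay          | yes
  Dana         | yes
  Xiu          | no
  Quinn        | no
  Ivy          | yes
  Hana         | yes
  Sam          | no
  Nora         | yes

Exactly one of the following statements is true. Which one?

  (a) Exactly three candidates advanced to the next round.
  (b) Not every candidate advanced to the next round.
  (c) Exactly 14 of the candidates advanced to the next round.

(b)

|A| = 20, |A ∩ B| = 17, |A ∖ B| = 3.
(a) requires |A ∩ B| = 3: false.
(b) requires A ⊄ B (|A ∖ B| ≥ 1): true.
(c) requires |A ∩ B| = 14: false.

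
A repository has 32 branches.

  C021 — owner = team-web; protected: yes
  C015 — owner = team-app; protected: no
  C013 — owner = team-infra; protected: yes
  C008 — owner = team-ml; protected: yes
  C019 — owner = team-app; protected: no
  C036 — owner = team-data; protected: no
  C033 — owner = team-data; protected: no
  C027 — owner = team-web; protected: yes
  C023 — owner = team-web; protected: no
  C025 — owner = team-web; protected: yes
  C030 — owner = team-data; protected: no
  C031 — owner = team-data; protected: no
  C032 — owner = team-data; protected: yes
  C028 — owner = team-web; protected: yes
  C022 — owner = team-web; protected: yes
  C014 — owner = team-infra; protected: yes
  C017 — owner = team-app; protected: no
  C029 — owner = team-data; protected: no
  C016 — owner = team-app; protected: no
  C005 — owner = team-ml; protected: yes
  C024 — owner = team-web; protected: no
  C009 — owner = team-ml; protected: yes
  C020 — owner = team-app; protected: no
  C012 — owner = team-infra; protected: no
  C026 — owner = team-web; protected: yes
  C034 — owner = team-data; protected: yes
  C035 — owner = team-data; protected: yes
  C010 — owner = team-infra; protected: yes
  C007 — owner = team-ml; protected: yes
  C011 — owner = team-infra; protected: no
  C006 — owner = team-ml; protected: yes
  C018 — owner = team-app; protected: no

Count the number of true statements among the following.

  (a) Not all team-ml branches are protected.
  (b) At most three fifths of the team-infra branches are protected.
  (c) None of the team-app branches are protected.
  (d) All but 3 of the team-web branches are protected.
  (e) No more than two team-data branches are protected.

2

(a) team-ml: |A| = 5, |A ∩ B| = 5; needs A ⊄ B (|A ∖ B| ≥ 1) — false.
(b) team-infra: |A| = 5, |A ∩ B| = 3; needs |A ∩ B| / |A| ≤ 3/5 — true.
(c) team-app: |A| = 6, |A ∩ B| = 0; needs A ∩ B = ∅ (|A ∩ B| = 0) — true.
(d) team-web: |A| = 8, |A ∩ B| = 6; needs |A ∖ B| = 3 — false.
(e) team-data: |A| = 8, |A ∩ B| = 3; needs |A ∩ B| ≤ 2 — false.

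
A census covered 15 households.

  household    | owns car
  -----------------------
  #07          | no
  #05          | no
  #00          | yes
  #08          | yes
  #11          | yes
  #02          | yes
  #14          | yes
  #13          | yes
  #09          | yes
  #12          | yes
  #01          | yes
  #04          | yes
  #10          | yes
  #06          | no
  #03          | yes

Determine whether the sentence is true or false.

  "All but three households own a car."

The determiner here denotes the relation: |A ∖ B| = 3.
|A| = 15, |A ∩ B| = 12, |A ∖ B| = 3.
|A ∖ B| = 3, so the statement is true.

True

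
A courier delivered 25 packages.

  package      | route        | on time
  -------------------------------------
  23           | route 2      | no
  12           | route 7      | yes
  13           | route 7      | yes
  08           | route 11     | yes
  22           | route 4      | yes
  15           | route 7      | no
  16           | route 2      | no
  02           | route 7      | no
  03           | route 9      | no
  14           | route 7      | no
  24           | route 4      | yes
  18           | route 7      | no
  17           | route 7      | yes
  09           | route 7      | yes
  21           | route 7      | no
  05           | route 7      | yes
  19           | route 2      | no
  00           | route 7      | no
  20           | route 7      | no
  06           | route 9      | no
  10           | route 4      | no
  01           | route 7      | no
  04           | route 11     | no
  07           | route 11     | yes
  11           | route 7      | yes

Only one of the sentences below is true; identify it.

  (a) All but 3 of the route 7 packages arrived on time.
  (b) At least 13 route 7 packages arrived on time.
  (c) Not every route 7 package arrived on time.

(c)

|A| = 14, |A ∩ B| = 6, |A ∖ B| = 8.
(a) requires |A ∖ B| = 3: false.
(b) requires |A ∩ B| ≥ 13: false.
(c) requires A ⊄ B (|A ∖ B| ≥ 1): true.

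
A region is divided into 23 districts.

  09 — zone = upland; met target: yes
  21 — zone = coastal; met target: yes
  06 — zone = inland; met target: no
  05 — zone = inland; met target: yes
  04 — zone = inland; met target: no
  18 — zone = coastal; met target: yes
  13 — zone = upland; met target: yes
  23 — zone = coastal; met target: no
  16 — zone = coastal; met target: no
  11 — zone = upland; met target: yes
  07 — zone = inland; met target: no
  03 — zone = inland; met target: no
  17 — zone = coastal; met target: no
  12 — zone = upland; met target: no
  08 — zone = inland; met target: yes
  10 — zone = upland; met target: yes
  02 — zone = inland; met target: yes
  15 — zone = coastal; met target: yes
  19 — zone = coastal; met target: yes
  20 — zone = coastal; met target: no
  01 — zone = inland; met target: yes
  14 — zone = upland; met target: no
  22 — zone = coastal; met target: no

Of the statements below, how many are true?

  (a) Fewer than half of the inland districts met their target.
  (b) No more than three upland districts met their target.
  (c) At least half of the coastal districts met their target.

(a) inland: |A| = 8, |A ∩ B| = 4; needs |A ∩ B| < |A ∖ B| — false.
(b) upland: |A| = 6, |A ∩ B| = 4; needs |A ∩ B| ≤ 3 — false.
(c) coastal: |A| = 9, |A ∩ B| = 4; needs |A ∩ B| ≥ |A ∖ B| — false.

0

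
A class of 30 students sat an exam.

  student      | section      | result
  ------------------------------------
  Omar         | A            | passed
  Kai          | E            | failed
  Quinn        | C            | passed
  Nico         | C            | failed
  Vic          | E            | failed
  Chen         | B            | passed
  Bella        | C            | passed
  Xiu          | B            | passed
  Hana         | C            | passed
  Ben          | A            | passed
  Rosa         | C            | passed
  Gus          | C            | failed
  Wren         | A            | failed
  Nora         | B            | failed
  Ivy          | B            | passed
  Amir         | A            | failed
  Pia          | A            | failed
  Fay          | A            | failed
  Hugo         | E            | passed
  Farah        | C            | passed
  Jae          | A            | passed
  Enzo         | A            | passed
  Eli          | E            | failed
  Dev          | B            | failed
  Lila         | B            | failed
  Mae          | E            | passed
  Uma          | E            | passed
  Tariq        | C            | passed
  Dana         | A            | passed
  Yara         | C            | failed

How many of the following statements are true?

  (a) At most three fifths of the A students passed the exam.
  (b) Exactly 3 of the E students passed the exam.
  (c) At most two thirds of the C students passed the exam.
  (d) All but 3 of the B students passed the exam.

(a) A: |A| = 9, |A ∩ B| = 5; needs |A ∩ B| / |A| ≤ 3/5 — true.
(b) E: |A| = 6, |A ∩ B| = 3; needs |A ∩ B| = 3 — true.
(c) C: |A| = 9, |A ∩ B| = 6; needs |A ∩ B| / |A| ≤ 2/3 — true.
(d) B: |A| = 6, |A ∩ B| = 3; needs |A ∖ B| = 3 — true.

4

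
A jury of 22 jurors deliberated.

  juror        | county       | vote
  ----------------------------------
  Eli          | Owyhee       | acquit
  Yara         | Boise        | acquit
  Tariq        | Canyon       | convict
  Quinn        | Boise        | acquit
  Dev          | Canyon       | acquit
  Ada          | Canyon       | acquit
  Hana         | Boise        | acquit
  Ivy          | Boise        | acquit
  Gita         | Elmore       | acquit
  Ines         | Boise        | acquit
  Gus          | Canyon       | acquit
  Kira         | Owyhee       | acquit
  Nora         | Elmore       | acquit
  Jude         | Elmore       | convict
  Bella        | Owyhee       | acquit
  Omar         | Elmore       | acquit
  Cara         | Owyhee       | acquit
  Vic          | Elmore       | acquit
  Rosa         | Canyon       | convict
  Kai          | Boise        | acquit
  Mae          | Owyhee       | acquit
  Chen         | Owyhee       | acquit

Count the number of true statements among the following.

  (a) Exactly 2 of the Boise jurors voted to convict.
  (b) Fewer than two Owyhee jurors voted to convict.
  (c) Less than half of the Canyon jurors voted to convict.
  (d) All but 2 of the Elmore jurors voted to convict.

(a) Boise: |A| = 6, |A ∩ B| = 0; needs |A ∩ B| = 2 — false.
(b) Owyhee: |A| = 6, |A ∩ B| = 0; needs |A ∩ B| < 2 — true.
(c) Canyon: |A| = 5, |A ∩ B| = 2; needs |A ∩ B| < |A ∖ B| — true.
(d) Elmore: |A| = 5, |A ∩ B| = 1; needs |A ∖ B| = 2 — false.

2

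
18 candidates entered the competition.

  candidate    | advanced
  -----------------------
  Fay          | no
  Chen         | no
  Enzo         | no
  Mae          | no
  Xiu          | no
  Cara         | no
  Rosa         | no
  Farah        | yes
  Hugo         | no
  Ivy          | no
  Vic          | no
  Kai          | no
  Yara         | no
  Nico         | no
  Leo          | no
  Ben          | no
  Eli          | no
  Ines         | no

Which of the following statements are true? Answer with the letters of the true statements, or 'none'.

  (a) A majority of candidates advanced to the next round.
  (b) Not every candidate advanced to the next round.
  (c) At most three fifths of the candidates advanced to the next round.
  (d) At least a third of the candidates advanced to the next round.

(b), (c)

|A| = 18, |A ∩ B| = 1, |A ∖ B| = 17.
(a) |A ∩ B| > |A ∖ B|: fails.
(b) A ⊄ B (|A ∖ B| ≥ 1): holds.
(c) |A ∩ B| / |A| ≤ 3/5: holds.
(d) |A ∩ B| / |A| ≥ 1/3: fails.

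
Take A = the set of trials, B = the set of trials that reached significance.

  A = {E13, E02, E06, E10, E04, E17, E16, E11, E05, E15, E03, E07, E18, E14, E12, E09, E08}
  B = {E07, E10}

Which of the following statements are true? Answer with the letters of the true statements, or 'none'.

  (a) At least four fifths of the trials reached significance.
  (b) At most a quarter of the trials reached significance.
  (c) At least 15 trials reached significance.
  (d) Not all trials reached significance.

(b), (d)

|A| = 17, |A ∩ B| = 2, |A ∖ B| = 15.
(a) |A ∩ B| / |A| ≥ 4/5: fails.
(b) |A ∩ B| / |A| ≤ 1/4: holds.
(c) |A ∩ B| ≥ 15: fails.
(d) A ⊄ B (|A ∖ B| ≥ 1): holds.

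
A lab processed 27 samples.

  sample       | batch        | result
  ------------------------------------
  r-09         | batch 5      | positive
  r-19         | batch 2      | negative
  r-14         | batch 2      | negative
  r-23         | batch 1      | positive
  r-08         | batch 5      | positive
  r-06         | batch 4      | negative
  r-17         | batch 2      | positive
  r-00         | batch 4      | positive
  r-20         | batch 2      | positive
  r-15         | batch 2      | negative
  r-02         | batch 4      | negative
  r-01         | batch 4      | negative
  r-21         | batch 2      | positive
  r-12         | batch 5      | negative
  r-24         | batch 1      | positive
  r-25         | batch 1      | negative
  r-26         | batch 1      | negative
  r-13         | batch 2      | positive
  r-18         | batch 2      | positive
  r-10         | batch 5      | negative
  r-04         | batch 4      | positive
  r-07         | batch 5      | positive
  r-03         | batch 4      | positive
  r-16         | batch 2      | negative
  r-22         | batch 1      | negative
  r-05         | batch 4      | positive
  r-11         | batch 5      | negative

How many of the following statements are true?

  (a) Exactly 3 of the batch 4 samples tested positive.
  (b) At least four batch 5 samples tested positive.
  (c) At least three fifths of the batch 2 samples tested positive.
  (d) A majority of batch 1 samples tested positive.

(a) batch 4: |A| = 7, |A ∩ B| = 4; needs |A ∩ B| = 3 — false.
(b) batch 5: |A| = 6, |A ∩ B| = 3; needs |A ∩ B| ≥ 4 — false.
(c) batch 2: |A| = 9, |A ∩ B| = 5; needs |A ∩ B| / |A| ≥ 3/5 — false.
(d) batch 1: |A| = 5, |A ∩ B| = 2; needs |A ∩ B| > |A ∖ B| — false.

0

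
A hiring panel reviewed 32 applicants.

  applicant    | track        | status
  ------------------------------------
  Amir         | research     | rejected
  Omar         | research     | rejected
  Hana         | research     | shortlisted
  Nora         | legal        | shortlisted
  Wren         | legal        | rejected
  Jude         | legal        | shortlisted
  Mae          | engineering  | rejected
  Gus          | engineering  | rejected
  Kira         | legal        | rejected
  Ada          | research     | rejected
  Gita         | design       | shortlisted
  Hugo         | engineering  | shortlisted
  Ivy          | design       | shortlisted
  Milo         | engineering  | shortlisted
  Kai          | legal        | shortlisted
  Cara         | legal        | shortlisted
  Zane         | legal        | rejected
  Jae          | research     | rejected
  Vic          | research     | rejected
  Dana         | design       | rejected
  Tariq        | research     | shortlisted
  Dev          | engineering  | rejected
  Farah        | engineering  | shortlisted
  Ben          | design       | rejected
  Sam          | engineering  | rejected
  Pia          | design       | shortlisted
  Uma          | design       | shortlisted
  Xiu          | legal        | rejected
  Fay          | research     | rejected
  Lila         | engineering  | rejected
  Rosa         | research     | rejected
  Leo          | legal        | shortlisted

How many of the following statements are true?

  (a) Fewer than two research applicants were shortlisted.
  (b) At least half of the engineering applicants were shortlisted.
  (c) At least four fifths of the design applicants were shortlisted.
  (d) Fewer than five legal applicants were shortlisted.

0

(a) research: |A| = 9, |A ∩ B| = 2; needs |A ∩ B| < 2 — false.
(b) engineering: |A| = 8, |A ∩ B| = 3; needs |A ∩ B| ≥ |A ∖ B| — false.
(c) design: |A| = 6, |A ∩ B| = 4; needs |A ∩ B| / |A| ≥ 4/5 — false.
(d) legal: |A| = 9, |A ∩ B| = 5; needs |A ∩ B| < 5 — false.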